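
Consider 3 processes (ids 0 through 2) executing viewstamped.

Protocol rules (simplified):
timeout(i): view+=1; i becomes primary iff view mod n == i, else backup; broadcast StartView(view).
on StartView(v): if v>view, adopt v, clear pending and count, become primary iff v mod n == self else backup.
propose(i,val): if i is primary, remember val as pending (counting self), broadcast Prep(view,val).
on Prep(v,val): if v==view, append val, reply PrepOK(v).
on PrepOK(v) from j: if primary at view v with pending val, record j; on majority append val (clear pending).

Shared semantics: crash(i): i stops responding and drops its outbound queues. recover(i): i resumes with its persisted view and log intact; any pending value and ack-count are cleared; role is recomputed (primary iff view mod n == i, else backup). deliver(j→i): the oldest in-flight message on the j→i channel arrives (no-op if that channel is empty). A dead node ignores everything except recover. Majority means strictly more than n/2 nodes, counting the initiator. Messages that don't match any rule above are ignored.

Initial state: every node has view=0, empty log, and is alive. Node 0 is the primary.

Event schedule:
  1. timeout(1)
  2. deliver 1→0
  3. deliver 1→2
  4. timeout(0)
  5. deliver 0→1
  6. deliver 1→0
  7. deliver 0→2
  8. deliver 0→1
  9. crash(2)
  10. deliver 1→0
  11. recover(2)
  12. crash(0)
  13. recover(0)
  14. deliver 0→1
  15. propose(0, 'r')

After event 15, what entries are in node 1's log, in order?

1. timeout(1):  <1:prim v1 ->
2. deliver 1→0:  <0:back v1 ->
3. deliver 1→2:  <2:back v1 ->
4. timeout(0):  <0:back v2 ->
5. deliver 0→1:  <1:back v2 ->
6. deliver 1→0:  nop
7. deliver 0→2:  <2:prim v2 ->
8. deliver 0→1:  nop
9. crash(2):  <2:✗prim v2 ->
10. deliver 1→0:  nop
11. recover(2):  <2:prim v2 ->
12. crash(0):  <0:✗back v2 ->
13. recover(0):  <0:back v2 ->
14. deliver 0→1:  nop
15. propose(0,'r'):  nop

empty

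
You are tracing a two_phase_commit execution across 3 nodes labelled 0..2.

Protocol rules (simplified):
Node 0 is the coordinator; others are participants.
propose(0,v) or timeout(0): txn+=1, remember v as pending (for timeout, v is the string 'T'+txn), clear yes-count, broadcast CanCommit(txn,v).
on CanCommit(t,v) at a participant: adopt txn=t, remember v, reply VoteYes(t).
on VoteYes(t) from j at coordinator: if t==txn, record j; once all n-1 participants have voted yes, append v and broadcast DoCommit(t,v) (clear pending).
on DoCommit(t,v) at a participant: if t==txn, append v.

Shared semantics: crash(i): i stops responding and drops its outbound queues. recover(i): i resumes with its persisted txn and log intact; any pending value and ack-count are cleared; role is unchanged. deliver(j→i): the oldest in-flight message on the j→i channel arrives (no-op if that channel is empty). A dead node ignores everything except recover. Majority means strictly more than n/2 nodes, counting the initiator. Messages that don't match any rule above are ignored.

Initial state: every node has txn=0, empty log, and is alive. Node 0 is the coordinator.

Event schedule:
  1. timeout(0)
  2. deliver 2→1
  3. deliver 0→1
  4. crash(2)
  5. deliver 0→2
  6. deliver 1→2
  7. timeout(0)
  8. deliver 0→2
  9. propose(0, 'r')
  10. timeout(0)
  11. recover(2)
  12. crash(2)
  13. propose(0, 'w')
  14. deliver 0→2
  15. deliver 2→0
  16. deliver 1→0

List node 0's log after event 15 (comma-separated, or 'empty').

[1] timeout(0) → N0(coor t1 [-])
[2] deliver 2→1 → ∅
[3] deliver 0→1 → N1(part t1 [-])
[4] crash(2) → N2(✗part t0 [-])
[5] deliver 0→2 → ∅
[6] deliver 1→2 → ∅
[7] timeout(0) → N0(coor t2 [-])
[8] deliver 0→2 → ∅
[9] propose(0,'r') → N0(coor t3 [-])
[10] timeout(0) → N0(coor t4 [-])
[11] recover(2) → N2(part t0 [-])
[12] crash(2) → N2(✗part t0 [-])
[13] propose(0,'w') → N0(coor t5 [-])
[14] deliver 0→2 → ∅
[15] deliver 2→0 → ∅

empty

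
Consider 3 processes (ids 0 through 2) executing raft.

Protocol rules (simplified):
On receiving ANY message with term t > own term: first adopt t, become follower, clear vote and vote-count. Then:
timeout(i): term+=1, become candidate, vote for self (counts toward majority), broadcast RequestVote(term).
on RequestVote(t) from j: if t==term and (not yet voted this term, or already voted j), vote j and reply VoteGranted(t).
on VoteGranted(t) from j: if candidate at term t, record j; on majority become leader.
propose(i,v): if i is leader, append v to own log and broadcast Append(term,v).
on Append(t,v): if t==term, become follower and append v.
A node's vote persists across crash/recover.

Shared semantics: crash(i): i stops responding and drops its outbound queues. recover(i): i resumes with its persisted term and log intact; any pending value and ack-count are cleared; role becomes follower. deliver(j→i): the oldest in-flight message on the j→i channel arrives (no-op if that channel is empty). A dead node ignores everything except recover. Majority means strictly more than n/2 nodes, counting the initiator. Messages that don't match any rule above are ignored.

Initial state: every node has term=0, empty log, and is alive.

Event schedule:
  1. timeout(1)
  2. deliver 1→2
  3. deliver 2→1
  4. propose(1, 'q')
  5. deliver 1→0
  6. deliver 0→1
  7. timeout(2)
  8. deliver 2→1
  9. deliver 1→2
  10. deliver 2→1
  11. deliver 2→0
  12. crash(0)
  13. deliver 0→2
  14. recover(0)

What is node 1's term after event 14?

step 1 timeout(1): 1={cand,t=1,log=-}
step 2 deliver 1→2: 2={foll,t=1,log=-}
step 3 deliver 2→1: 1={lead,t=1,log=-}
step 4 propose(1,'q'): 1={lead,t=1,log=q}
step 5 deliver 1→0: 0={foll,t=1,log=-}
step 6 deliver 0→1: —
step 7 timeout(2): 2={cand,t=2,log=-}
step 8 deliver 2→1: 1={foll,t=2,log=q}
step 9 deliver 1→2: —
step 10 deliver 2→1: —
step 11 deliver 2→0: 0={foll,t=2,log=-}
step 12 crash(0): 0={✗foll,t=2,log=-}
step 13 deliver 0→2: —
step 14 recover(0): 0={foll,t=2,log=-}

2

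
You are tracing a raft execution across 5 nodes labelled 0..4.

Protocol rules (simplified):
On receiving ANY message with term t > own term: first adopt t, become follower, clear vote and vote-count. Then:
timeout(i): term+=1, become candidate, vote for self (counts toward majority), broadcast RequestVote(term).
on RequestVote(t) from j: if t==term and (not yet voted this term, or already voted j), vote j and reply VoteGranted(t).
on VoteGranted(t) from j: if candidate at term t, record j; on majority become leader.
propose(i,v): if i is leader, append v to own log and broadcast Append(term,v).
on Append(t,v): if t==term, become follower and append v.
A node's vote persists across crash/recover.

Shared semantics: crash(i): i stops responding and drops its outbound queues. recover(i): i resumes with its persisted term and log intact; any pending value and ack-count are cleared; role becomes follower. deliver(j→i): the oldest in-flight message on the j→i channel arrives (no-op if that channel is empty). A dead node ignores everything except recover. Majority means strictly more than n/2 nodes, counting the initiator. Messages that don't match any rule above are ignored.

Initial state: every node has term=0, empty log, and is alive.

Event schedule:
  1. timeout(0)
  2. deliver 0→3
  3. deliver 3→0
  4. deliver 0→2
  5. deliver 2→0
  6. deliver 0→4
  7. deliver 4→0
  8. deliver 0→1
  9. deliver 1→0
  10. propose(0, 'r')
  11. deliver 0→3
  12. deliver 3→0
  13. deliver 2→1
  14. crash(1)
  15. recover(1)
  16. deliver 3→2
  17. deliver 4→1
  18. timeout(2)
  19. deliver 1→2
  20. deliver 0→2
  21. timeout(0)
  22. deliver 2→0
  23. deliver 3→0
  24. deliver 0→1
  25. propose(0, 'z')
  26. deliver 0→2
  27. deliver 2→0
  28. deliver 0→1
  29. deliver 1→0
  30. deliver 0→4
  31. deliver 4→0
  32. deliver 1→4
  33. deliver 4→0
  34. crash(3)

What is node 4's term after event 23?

after 1 — timeout(0): n0:cand/t1/[-]
after 2 — deliver 0→3: n3:foll/t1/[-]
after 3 — deliver 3→0: ·
after 4 — deliver 0→2: n2:foll/t1/[-]
after 5 — deliver 2→0: n0:lead/t1/[-]
after 6 — deliver 0→4: n4:foll/t1/[-]
after 7 — deliver 4→0: ·
after 8 — deliver 0→1: n1:foll/t1/[-]
after 9 — deliver 1→0: ·
after 10 — propose(0,'r'): n0:lead/t1/[r]
after 11 — deliver 0→3: n3:foll/t1/[r]
after 12 — deliver 3→0: ·
after 13 — deliver 2→1: ·
after 14 — crash(1): n1:✗foll/t1/[-]
after 15 — recover(1): n1:foll/t1/[-]
after 16 — deliver 3→2: ·
after 17 — deliver 4→1: ·
after 18 — timeout(2): n2:cand/t2/[-]
after 19 — deliver 1→2: ·
after 20 — deliver 0→2: ·
after 21 — timeout(0): n0:cand/t2/[r]
after 22 — deliver 2→0: ·
after 23 — deliver 3→0: ·

1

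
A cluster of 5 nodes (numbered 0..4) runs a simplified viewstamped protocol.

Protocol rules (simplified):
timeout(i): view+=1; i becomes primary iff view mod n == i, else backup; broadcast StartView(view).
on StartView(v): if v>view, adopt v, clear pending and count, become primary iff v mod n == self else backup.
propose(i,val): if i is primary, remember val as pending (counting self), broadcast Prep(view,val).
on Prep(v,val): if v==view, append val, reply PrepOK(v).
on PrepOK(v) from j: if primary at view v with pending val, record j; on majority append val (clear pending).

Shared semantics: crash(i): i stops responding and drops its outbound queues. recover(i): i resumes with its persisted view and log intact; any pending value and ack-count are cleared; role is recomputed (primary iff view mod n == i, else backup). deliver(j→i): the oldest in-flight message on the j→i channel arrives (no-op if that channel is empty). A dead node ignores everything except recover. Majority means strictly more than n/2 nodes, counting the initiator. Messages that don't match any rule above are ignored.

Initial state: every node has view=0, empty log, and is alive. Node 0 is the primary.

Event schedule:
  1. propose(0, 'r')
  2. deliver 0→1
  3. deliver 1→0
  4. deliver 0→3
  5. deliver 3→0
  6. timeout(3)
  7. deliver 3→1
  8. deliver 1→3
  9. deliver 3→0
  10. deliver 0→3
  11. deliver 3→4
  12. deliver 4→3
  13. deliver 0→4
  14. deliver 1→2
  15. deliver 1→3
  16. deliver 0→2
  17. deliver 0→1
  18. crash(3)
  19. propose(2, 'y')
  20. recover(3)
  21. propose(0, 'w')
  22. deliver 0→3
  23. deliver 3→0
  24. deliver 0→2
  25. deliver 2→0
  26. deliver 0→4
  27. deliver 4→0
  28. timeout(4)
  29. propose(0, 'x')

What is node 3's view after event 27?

1

after 1 — propose(0,'r'): ·
after 2 — deliver 0→1: n1:back/v0/[r]
after 3 — deliver 1→0: ·
after 4 — deliver 0→3: n3:back/v0/[r]
after 5 — deliver 3→0: n0:prim/v0/[r]
after 6 — timeout(3): n3:back/v1/[r]
after 7 — deliver 3→1: n1:prim/v1/[r]
after 8 — deliver 1→3: ·
after 9 — deliver 3→0: n0:back/v1/[r]
after 10 — deliver 0→3: ·
after 11 — deliver 3→4: n4:back/v1/[-]
after 12 — deliver 4→3: ·
after 13 — deliver 0→4: ·
after 14 — deliver 1→2: ·
after 15 — deliver 1→3: ·
after 16 — deliver 0→2: n2:back/v0/[r]
after 17 — deliver 0→1: ·
after 18 — crash(3): n3:✗back/v1/[r]
after 19 — propose(2,'y'): ·
after 20 — recover(3): n3:back/v1/[r]
after 21 — propose(0,'w'): ·
after 22 — deliver 0→3: ·
after 23 — deliver 3→0: ·
after 24 — deliver 0→2: ·
after 25 — deliver 2→0: ·
after 26 — deliver 0→4: ·
after 27 — deliver 4→0: ·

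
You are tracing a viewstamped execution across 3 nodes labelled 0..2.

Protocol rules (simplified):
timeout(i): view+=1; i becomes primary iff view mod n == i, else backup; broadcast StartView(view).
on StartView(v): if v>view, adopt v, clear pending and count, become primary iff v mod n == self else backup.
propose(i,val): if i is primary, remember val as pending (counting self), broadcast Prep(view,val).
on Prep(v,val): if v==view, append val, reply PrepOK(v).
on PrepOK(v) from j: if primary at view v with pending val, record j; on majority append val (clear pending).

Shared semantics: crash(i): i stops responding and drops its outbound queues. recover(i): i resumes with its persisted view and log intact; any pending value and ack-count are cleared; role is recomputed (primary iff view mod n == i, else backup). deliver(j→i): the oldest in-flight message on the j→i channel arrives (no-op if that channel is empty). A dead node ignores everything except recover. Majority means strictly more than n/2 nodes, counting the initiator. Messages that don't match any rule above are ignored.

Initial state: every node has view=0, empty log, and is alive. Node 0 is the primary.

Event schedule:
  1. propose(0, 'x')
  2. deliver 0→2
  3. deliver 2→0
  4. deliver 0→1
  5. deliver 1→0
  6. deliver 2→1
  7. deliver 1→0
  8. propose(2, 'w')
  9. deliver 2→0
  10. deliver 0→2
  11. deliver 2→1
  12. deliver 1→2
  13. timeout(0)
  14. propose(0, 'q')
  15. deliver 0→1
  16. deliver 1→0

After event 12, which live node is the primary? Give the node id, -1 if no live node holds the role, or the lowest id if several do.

step 1 propose(0,'x'): —
step 2 deliver 0→2: 2={back,v=0,log=x}
step 3 deliver 2→0: 0={prim,v=0,log=x}
step 4 deliver 0→1: 1={back,v=0,log=x}
step 5 deliver 1→0: —
step 6 deliver 2→1: —
step 7 deliver 1→0: —
step 8 propose(2,'w'): —
step 9 deliver 2→0: —
step 10 deliver 0→2: —
step 11 deliver 2→1: —
step 12 deliver 1→2: —

0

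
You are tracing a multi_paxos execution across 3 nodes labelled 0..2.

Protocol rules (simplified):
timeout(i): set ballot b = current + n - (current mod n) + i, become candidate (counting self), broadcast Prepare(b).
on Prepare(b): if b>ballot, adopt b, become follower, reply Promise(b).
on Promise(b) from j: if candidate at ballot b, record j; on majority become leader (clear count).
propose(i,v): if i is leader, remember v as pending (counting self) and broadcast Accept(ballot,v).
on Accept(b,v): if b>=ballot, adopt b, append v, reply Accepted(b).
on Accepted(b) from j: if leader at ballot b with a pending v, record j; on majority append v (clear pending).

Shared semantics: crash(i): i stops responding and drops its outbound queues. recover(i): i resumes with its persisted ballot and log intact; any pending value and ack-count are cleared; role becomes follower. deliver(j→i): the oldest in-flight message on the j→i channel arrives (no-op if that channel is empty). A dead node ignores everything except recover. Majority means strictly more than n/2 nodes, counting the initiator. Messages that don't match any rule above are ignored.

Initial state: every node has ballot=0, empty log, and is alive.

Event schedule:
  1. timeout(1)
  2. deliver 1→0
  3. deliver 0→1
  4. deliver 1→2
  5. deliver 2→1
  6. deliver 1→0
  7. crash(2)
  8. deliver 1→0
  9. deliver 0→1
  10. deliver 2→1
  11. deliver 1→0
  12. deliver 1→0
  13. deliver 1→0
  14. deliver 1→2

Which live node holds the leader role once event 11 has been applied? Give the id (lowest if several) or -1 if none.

e1 timeout(1): 1[cand,b=4,-]
e2 deliver 1→0: 0[foll,b=4,-]
e3 deliver 0→1: 1[lead,b=4,-]
e4 deliver 1→2: 2[foll,b=4,-]
e5 deliver 2→1: ·
e6 deliver 1→0: ·
e7 crash(2): 2[✗foll,b=4,-]
e8 deliver 1→0: ·
e9 deliver 0→1: ·
e10 deliver 2→1: ·
e11 deliver 1→0: ·

1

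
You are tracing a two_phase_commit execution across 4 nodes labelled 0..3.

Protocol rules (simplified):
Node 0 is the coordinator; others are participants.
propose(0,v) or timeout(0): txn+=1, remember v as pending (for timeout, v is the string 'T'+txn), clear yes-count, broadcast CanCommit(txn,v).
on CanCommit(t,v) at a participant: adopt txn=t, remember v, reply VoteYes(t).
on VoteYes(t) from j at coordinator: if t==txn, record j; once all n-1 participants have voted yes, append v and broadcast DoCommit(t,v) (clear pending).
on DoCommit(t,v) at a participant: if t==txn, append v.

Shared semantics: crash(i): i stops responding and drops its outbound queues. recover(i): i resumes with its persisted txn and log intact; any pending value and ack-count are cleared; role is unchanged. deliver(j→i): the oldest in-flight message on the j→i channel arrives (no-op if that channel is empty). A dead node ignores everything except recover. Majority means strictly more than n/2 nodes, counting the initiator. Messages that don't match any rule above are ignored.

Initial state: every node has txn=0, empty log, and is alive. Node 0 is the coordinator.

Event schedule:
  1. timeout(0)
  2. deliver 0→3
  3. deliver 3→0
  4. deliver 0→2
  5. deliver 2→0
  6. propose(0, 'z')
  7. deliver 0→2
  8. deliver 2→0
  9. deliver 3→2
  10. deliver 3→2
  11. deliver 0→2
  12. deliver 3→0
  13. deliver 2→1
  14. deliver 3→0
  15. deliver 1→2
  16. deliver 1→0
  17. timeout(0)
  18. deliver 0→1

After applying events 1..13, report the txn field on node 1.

e1 timeout(0): 0[coor,t=1,-]
e2 deliver 0→3: 3[part,t=1,-]
e3 deliver 3→0: ·
e4 deliver 0→2: 2[part,t=1,-]
e5 deliver 2→0: ·
e6 propose(0,'z'): 0[coor,t=2,-]
e7 deliver 0→2: 2[part,t=2,-]
e8 deliver 2→0: ·
e9 deliver 3→2: ·
e10 deliver 3→2: ·
e11 deliver 0→2: ·
e12 deliver 3→0: ·
e13 deliver 2→1: ·

0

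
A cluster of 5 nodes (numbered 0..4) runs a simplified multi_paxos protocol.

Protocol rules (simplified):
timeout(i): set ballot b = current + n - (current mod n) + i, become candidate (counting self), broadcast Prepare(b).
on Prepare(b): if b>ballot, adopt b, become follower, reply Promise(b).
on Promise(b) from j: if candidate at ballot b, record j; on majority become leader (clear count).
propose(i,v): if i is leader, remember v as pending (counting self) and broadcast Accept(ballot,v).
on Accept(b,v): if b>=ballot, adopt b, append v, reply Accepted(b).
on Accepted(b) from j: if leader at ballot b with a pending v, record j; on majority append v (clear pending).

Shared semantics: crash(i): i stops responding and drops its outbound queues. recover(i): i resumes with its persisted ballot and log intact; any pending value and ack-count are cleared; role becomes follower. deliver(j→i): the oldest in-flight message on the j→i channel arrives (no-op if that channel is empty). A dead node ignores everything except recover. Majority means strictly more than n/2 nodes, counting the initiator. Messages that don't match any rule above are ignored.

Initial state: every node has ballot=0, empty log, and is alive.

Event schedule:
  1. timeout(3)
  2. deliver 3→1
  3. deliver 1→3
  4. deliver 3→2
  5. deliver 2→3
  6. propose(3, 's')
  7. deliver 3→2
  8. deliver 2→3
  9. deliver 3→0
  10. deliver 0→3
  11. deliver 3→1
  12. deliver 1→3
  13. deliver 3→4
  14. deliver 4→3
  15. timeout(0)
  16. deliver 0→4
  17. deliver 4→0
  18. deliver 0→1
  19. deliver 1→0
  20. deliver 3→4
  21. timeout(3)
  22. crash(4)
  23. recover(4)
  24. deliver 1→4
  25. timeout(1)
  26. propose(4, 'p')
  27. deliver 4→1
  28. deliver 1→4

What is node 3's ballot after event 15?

8

1. timeout(3):  <3:cand b8 ->
2. deliver 3→1:  <1:foll b8 ->
3. deliver 1→3:  nop
4. deliver 3→2:  <2:foll b8 ->
5. deliver 2→3:  <3:lead b8 ->
6. propose(3,'s'):  nop
7. deliver 3→2:  <2:foll b8 s>
8. deliver 2→3:  nop
9. deliver 3→0:  <0:foll b8 ->
10. deliver 0→3:  nop
11. deliver 3→1:  <1:foll b8 s>
12. deliver 1→3:  <3:lead b8 s>
13. deliver 3→4:  <4:foll b8 ->
14. deliver 4→3:  nop
15. timeout(0):  <0:cand b10 ->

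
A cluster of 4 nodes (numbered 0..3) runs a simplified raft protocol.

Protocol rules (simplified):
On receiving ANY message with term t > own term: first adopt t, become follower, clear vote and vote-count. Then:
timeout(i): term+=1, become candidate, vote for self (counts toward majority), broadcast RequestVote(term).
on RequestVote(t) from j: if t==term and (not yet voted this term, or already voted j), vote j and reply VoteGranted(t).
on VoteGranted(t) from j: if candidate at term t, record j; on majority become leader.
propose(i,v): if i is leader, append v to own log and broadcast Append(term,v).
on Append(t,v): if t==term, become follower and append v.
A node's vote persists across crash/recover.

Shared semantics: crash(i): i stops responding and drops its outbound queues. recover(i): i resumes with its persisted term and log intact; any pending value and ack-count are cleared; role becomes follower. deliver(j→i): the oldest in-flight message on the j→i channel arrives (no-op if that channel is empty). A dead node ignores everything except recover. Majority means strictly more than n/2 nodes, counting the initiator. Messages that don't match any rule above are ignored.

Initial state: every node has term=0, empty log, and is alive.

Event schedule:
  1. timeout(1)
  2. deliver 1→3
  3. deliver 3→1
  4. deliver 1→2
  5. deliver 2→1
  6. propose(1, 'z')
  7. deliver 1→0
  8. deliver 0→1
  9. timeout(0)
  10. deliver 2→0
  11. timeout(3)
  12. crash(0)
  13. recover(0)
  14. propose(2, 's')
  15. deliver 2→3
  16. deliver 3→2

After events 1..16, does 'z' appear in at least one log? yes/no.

1. timeout(1):  <1:cand t1 ->
2. deliver 1→3:  <3:foll t1 ->
3. deliver 3→1:  nop
4. deliver 1→2:  <2:foll t1 ->
5. deliver 2→1:  <1:lead t1 ->
6. propose(1,'z'):  <1:lead t1 z>
7. deliver 1→0:  <0:foll t1 ->
8. deliver 0→1:  nop
9. timeout(0):  <0:cand t2 ->
10. deliver 2→0:  nop
11. timeout(3):  <3:cand t2 ->
12. crash(0):  <0:✗cand t2 ->
13. recover(0):  <0:foll t2 ->
14. propose(2,'s'):  nop
15. deliver 2→3:  nop
16. deliver 3→2:  <2:foll t2 ->

yes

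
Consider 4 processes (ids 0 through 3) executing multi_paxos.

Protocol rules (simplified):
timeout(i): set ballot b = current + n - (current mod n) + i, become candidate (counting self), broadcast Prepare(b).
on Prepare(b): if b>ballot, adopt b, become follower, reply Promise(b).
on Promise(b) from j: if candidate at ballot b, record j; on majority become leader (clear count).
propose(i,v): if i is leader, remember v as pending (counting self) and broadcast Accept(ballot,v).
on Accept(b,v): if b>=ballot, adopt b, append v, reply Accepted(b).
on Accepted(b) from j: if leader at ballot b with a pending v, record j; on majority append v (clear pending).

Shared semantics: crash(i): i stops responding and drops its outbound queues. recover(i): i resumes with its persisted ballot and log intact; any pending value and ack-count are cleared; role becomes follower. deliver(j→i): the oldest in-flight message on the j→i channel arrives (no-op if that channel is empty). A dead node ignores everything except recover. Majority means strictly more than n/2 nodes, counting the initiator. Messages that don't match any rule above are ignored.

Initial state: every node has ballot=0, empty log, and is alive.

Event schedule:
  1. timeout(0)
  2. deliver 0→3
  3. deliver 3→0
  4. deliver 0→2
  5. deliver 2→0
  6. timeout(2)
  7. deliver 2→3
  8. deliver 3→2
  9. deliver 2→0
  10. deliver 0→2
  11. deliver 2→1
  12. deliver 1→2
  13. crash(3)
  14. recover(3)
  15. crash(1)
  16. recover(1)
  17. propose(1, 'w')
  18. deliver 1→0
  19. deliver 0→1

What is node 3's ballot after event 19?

10

step 1 timeout(0): 0={cand,b=4,log=-}
step 2 deliver 0→3: 3={foll,b=4,log=-}
step 3 deliver 3→0: —
step 4 deliver 0→2: 2={foll,b=4,log=-}
step 5 deliver 2→0: 0={lead,b=4,log=-}
step 6 timeout(2): 2={cand,b=10,log=-}
step 7 deliver 2→3: 3={foll,b=10,log=-}
step 8 deliver 3→2: —
step 9 deliver 2→0: 0={foll,b=10,log=-}
step 10 deliver 0→2: 2={lead,b=10,log=-}
step 11 deliver 2→1: 1={foll,b=10,log=-}
step 12 deliver 1→2: —
step 13 crash(3): 3={✗foll,b=10,log=-}
step 14 recover(3): 3={foll,b=10,log=-}
step 15 crash(1): 1={✗foll,b=10,log=-}
step 16 recover(1): 1={foll,b=10,log=-}
step 17 propose(1,'w'): —
step 18 deliver 1→0: —
step 19 deliver 0→1: —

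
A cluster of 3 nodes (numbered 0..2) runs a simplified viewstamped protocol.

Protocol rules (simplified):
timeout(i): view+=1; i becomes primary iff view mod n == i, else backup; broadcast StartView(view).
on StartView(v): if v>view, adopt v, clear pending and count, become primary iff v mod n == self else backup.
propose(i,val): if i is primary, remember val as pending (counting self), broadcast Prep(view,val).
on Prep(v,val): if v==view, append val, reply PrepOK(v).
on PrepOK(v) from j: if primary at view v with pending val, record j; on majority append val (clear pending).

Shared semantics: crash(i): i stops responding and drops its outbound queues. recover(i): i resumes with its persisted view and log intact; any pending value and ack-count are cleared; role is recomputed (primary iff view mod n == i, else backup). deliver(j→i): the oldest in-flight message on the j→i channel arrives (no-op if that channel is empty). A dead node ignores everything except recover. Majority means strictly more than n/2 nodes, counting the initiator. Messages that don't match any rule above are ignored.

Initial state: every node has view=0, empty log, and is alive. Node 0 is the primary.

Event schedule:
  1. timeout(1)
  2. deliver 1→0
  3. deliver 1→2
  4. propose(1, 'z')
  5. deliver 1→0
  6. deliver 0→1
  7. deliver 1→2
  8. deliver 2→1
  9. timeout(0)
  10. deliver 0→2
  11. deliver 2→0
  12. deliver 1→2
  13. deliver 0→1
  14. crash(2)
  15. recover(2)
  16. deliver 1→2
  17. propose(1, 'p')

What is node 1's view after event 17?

2

after 1 — timeout(1): n1:prim/v1/[-]
after 2 — deliver 1→0: n0:back/v1/[-]
after 3 — deliver 1→2: n2:back/v1/[-]
after 4 — propose(1,'z'): ·
after 5 — deliver 1→0: n0:back/v1/[z]
after 6 — deliver 0→1: n1:prim/v1/[z]
after 7 — deliver 1→2: n2:back/v1/[z]
after 8 — deliver 2→1: ·
after 9 — timeout(0): n0:back/v2/[z]
after 10 — deliver 0→2: n2:prim/v2/[z]
after 11 — deliver 2→0: ·
after 12 — deliver 1→2: ·
after 13 — deliver 0→1: n1:back/v2/[z]
after 14 — crash(2): n2:✗prim/v2/[z]
after 15 — recover(2): n2:prim/v2/[z]
after 16 — deliver 1→2: ·
after 17 — propose(1,'p'): ·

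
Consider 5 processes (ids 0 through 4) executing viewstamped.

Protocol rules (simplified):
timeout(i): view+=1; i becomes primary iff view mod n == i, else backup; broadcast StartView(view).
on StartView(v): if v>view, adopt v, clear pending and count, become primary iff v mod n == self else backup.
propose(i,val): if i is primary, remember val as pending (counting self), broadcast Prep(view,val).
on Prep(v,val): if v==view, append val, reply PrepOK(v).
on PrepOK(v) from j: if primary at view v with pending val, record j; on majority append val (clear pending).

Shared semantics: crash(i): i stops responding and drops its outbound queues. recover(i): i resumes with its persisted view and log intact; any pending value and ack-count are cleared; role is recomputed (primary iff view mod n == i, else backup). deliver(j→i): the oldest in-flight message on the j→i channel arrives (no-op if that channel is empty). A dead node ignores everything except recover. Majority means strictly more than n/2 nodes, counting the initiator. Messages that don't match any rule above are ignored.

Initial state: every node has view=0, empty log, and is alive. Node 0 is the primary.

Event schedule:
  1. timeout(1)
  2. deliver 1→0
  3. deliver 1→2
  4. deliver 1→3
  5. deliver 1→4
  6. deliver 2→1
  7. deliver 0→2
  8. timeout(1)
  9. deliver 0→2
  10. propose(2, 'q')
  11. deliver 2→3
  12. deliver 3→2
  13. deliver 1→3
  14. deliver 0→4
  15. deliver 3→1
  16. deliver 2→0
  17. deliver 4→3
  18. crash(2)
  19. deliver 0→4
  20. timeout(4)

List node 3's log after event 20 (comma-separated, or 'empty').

e1 timeout(1): 1[prim,v=1,-]
e2 deliver 1→0: 0[back,v=1,-]
e3 deliver 1→2: 2[back,v=1,-]
e4 deliver 1→3: 3[back,v=1,-]
e5 deliver 1→4: 4[back,v=1,-]
e6 deliver 2→1: ·
e7 deliver 0→2: ·
e8 timeout(1): 1[back,v=2,-]
e9 deliver 0→2: ·
e10 propose(2,'q'): ·
e11 deliver 2→3: ·
e12 deliver 3→2: ·
e13 deliver 1→3: 3[back,v=2,-]
e14 deliver 0→4: ·
e15 deliver 3→1: ·
e16 deliver 2→0: ·
e17 deliver 4→3: ·
e18 crash(2): 2[✗back,v=1,-]
e19 deliver 0→4: ·
e20 timeout(4): 4[back,v=2,-]

empty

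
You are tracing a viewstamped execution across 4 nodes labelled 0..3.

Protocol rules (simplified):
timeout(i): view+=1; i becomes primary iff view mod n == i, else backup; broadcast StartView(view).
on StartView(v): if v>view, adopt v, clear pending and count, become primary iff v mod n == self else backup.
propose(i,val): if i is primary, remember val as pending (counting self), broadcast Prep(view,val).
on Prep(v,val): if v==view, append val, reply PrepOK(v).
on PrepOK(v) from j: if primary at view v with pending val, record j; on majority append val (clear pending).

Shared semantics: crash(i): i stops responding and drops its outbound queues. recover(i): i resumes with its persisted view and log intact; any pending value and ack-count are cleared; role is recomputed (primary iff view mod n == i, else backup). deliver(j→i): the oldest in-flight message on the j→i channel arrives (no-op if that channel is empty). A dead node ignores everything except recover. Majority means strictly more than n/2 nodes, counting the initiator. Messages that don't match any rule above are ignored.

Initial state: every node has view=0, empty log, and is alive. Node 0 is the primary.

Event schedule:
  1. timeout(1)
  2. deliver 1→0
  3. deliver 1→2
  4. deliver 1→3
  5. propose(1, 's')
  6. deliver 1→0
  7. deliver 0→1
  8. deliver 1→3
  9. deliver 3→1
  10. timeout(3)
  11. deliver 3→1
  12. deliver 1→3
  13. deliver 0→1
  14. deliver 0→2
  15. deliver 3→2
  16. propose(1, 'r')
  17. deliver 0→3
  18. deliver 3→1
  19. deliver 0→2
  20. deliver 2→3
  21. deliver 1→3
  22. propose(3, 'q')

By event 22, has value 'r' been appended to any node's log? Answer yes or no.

step 1 timeout(1): 1={prim,v=1,log=-}
step 2 deliver 1→0: 0={back,v=1,log=-}
step 3 deliver 1→2: 2={back,v=1,log=-}
step 4 deliver 1→3: 3={back,v=1,log=-}
step 5 propose(1,'s'): —
step 6 deliver 1→0: 0={back,v=1,log=s}
step 7 deliver 0→1: —
step 8 deliver 1→3: 3={back,v=1,log=s}
step 9 deliver 3→1: 1={prim,v=1,log=s}
step 10 timeout(3): 3={back,v=2,log=s}
step 11 deliver 3→1: 1={back,v=2,log=s}
step 12 deliver 1→3: —
step 13 deliver 0→1: —
step 14 deliver 0→2: —
step 15 deliver 3→2: 2={prim,v=2,log=-}
step 16 propose(1,'r'): —
step 17 deliver 0→3: —
step 18 deliver 3→1: —
step 19 deliver 0→2: —
step 20 deliver 2→3: —
step 21 deliver 1→3: —
step 22 propose(3,'q'): —

no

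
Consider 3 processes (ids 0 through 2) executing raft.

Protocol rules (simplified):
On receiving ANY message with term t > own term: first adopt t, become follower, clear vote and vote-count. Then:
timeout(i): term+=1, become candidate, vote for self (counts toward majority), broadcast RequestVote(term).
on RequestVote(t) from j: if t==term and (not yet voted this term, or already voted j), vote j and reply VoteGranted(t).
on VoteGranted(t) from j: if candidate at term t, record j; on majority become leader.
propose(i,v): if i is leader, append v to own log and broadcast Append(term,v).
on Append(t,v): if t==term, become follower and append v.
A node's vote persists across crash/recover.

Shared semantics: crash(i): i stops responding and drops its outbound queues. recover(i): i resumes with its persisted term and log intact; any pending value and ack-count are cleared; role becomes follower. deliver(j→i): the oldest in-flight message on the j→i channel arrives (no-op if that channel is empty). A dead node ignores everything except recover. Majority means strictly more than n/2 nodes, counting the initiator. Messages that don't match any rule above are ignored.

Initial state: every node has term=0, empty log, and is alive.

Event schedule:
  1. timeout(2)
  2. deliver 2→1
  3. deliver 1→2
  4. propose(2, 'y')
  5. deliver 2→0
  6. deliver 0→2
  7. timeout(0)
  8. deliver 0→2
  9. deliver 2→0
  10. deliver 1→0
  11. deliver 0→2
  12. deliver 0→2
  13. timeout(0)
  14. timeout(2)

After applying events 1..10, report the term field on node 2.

after 1 — timeout(2): n2:cand/t1/[-]
after 2 — deliver 2→1: n1:foll/t1/[-]
after 3 — deliver 1→2: n2:lead/t1/[-]
after 4 — propose(2,'y'): n2:lead/t1/[y]
after 5 — deliver 2→0: n0:foll/t1/[-]
after 6 — deliver 0→2: ·
after 7 — timeout(0): n0:cand/t2/[-]
after 8 — deliver 0→2: n2:foll/t2/[y]
after 9 — deliver 2→0: ·
after 10 — deliver 1→0: ·

2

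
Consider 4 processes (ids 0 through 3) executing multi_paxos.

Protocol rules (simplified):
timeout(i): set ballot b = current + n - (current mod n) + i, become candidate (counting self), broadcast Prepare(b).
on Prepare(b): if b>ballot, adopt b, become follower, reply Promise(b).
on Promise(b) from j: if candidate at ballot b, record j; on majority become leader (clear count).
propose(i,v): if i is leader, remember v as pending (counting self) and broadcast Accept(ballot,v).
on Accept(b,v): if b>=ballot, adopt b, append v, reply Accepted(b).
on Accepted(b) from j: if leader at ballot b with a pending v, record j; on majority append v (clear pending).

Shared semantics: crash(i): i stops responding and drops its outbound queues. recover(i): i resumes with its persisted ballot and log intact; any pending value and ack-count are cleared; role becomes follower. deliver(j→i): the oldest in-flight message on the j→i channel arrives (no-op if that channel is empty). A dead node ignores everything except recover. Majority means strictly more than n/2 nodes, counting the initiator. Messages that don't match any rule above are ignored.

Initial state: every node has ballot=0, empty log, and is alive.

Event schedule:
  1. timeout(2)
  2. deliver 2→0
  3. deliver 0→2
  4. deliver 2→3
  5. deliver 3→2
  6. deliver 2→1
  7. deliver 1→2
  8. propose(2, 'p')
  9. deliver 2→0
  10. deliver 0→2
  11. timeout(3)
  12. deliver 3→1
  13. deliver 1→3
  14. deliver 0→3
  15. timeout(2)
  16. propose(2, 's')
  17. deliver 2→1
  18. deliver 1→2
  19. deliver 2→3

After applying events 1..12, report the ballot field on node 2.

6

[1] timeout(2) → N2(cand b6 [-])
[2] deliver 2→0 → N0(foll b6 [-])
[3] deliver 0→2 → ∅
[4] deliver 2→3 → N3(foll b6 [-])
[5] deliver 3→2 → N2(lead b6 [-])
[6] deliver 2→1 → N1(foll b6 [-])
[7] deliver 1→2 → ∅
[8] propose(2,'p') → ∅
[9] deliver 2→0 → N0(foll b6 [p])
[10] deliver 0→2 → ∅
[11] timeout(3) → N3(cand b11 [-])
[12] deliver 3→1 → N1(foll b11 [-])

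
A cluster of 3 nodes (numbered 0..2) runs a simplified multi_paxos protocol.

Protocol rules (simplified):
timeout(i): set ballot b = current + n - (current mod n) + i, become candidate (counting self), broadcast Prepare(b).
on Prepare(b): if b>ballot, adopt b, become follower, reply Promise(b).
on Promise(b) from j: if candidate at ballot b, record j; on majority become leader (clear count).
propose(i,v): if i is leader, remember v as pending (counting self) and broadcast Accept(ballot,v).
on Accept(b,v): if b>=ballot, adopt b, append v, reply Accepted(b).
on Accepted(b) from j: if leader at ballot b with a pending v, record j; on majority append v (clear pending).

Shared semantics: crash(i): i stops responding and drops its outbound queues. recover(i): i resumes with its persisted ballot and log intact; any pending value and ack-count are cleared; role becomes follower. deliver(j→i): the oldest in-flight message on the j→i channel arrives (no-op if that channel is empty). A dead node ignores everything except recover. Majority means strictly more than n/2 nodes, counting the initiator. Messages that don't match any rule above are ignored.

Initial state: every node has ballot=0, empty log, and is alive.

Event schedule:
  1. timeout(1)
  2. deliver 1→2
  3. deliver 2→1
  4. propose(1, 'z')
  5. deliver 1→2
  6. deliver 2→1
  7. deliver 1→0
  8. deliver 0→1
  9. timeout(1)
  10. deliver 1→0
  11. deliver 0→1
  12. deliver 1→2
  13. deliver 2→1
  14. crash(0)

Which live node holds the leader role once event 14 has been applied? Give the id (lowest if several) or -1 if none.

1. timeout(1):  <1:cand b4 ->
2. deliver 1→2:  <2:foll b4 ->
3. deliver 2→1:  <1:lead b4 ->
4. propose(1,'z'):  nop
5. deliver 1→2:  <2:foll b4 z>
6. deliver 2→1:  <1:lead b4 z>
7. deliver 1→0:  <0:foll b4 ->
8. deliver 0→1:  nop
9. timeout(1):  <1:cand b7 z>
10. deliver 1→0:  <0:foll b4 z>
11. deliver 0→1:  nop
12. deliver 1→2:  <2:foll b7 z>
13. deliver 2→1:  <1:lead b7 z>
14. crash(0):  <0:✗foll b4 z>

1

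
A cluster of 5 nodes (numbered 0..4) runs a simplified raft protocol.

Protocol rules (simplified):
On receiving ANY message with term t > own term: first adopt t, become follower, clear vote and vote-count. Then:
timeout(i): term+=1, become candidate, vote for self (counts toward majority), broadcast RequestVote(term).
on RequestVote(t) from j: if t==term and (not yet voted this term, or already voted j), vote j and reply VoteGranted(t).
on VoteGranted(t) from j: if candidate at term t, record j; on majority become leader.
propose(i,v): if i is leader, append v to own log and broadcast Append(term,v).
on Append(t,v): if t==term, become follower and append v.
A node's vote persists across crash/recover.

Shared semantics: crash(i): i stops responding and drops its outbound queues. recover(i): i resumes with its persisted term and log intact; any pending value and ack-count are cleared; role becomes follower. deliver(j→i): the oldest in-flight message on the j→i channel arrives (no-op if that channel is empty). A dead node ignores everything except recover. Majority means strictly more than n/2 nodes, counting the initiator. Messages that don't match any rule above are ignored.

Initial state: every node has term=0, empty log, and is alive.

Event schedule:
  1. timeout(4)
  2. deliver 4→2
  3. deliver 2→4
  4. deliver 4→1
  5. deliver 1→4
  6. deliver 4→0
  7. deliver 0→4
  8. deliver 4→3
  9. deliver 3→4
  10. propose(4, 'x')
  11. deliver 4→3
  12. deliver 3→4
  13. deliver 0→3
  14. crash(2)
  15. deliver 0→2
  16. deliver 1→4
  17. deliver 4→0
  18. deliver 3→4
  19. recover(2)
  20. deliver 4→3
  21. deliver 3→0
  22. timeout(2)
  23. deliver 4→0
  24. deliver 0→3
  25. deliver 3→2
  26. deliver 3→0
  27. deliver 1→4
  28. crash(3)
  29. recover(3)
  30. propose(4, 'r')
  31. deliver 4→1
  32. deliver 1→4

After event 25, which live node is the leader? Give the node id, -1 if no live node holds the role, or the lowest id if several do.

step 1 timeout(4): 4={cand,t=1,log=-}
step 2 deliver 4→2: 2={foll,t=1,log=-}
step 3 deliver 2→4: —
step 4 deliver 4→1: 1={foll,t=1,log=-}
step 5 deliver 1→4: 4={lead,t=1,log=-}
step 6 deliver 4→0: 0={foll,t=1,log=-}
step 7 deliver 0→4: —
step 8 deliver 4→3: 3={foll,t=1,log=-}
step 9 deliver 3→4: —
step 10 propose(4,'x'): 4={lead,t=1,log=x}
step 11 deliver 4→3: 3={foll,t=1,log=x}
step 12 deliver 3→4: —
step 13 deliver 0→3: —
step 14 crash(2): 2={✗foll,t=1,log=-}
step 15 deliver 0→2: —
step 16 deliver 1→4: —
step 17 deliver 4→0: 0={foll,t=1,log=x}
step 18 deliver 3→4: —
step 19 recover(2): 2={foll,t=1,log=-}
step 20 deliver 4→3: —
step 21 deliver 3→0: —
step 22 timeout(2): 2={cand,t=2,log=-}
step 23 deliver 4→0: —
step 24 deliver 0→3: —
step 25 deliver 3→2: —

4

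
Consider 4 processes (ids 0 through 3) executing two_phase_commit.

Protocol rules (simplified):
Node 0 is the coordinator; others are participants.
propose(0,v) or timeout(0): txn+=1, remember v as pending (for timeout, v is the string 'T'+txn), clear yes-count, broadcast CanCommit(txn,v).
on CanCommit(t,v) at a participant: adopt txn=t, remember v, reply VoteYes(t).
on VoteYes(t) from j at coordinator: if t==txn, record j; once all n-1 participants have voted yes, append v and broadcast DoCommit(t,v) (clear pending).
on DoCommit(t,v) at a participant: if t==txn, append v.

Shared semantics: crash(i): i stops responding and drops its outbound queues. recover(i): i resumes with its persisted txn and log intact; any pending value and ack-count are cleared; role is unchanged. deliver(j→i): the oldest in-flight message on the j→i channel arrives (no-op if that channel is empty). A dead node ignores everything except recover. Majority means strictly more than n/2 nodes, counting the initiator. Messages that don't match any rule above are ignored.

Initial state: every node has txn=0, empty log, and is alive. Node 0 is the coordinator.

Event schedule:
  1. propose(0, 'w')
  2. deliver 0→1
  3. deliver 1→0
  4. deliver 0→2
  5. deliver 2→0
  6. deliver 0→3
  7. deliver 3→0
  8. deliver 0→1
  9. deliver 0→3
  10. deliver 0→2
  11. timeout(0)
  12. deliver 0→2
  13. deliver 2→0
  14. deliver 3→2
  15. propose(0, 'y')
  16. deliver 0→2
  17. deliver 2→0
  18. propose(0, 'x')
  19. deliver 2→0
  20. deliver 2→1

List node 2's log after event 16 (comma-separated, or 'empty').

w

e1 propose(0,'w'): 0[coor,t=1,-]
e2 deliver 0→1: 1[part,t=1,-]
e3 deliver 1→0: ·
e4 deliver 0→2: 2[part,t=1,-]
e5 deliver 2→0: ·
e6 deliver 0→3: 3[part,t=1,-]
e7 deliver 3→0: 0[coor,t=1,w]
e8 deliver 0→1: 1[part,t=1,w]
e9 deliver 0→3: 3[part,t=1,w]
e10 deliver 0→2: 2[part,t=1,w]
e11 timeout(0): 0[coor,t=2,w]
e12 deliver 0→2: 2[part,t=2,w]
e13 deliver 2→0: ·
e14 deliver 3→2: ·
e15 propose(0,'y'): 0[coor,t=3,w]
e16 deliver 0→2: 2[part,t=3,w]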